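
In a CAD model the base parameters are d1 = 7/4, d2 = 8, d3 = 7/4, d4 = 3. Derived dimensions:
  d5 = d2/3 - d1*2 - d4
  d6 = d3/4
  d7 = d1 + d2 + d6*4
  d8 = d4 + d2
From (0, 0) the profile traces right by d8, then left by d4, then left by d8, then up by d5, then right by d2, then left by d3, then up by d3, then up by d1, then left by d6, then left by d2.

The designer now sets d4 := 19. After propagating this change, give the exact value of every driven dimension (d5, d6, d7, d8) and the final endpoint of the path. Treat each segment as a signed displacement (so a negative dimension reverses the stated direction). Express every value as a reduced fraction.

d5 = -119/6
d6 = 7/16
d7 = 23/2
d8 = 27
endpoint = (-339/16, -49/3)

Apply edit: d4 := 19
  d5 = d2/3 - d1*2 - d4 = -119/6
  d6 = d3/4 = 7/16
  d7 = d1 + d2 + d6*4 = 23/2
  d8 = d4 + d2 = 27
Walk from origin (0, 0):
  seg 1: right by d8 = 27 → (27, 0)
  seg 2: left by d4 = 19 → (8, 0)
  seg 3: left by d8 = 27 → (-19, 0)
  seg 4: up by d5 = -119/6 → (-19, -119/6)
  seg 5: right by d2 = 8 → (-11, -119/6)
  seg 6: left by d3 = 7/4 → (-51/4, -119/6)
  seg 7: up by d3 = 7/4 → (-51/4, -217/12)
  seg 8: up by d1 = 7/4 → (-51/4, -49/3)
  seg 9: left by d6 = 7/16 → (-211/16, -49/3)
  seg 10: left by d2 = 8 → (-339/16, -49/3)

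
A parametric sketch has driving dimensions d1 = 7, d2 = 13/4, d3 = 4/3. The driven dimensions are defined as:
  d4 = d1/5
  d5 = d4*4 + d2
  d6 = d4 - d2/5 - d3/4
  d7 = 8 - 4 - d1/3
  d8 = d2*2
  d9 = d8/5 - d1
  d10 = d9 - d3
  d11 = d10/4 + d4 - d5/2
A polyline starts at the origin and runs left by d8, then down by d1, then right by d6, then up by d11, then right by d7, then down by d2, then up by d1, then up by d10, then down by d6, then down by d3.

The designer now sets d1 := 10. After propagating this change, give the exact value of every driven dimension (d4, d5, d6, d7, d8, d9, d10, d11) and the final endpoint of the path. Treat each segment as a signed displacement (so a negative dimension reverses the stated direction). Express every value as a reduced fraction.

Apply edit: d1 := 10
  d4 = d1/5 = 2
  d5 = d4*4 + d2 = 45/4
  d6 = d4 - d2/5 - d3/4 = 61/60
  d7 = 8 - 4 - d1/3 = 2/3
  d8 = d2*2 = 13/2
  d9 = d8/5 - d1 = -87/10
  d10 = d9 - d3 = -301/30
  d11 = d10/4 + d4 - d5/2 = -92/15
Walk from origin (0, 0):
  seg 1: left by d8 = 13/2 → (-13/2, 0)
  seg 2: down by d1 = 10 → (-13/2, -10)
  seg 3: right by d6 = 61/60 → (-329/60, -10)
  seg 4: up by d11 = -92/15 → (-329/60, -242/15)
  seg 5: right by d7 = 2/3 → (-289/60, -242/15)
  seg 6: down by d2 = 13/4 → (-289/60, -1163/60)
  seg 7: up by d1 = 10 → (-289/60, -563/60)
  seg 8: up by d10 = -301/30 → (-289/60, -233/12)
  seg 9: down by d6 = 61/60 → (-289/60, -613/30)
  seg 10: down by d3 = 4/3 → (-289/60, -653/30)

d4 = 2
d5 = 45/4
d6 = 61/60
d7 = 2/3
d8 = 13/2
d9 = -87/10
d10 = -301/30
d11 = -92/15
endpoint = (-289/60, -653/30)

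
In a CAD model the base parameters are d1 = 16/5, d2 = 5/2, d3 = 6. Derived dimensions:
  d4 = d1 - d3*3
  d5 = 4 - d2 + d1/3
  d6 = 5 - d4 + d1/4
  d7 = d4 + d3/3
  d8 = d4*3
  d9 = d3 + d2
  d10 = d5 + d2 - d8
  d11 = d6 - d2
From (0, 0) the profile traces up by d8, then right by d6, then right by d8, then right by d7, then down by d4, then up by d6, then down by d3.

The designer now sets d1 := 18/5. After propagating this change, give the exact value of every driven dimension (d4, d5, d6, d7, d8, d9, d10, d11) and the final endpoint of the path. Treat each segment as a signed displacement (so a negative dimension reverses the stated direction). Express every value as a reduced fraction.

d4 = -72/5
d5 = 27/10
d6 = 203/10
d7 = -62/5
d8 = -216/5
d9 = 17/2
d10 = 242/5
d11 = 89/5
endpoint = (-353/10, -29/2)

Apply edit: d1 := 18/5
  d4 = d1 - d3*3 = -72/5
  d5 = 4 - d2 + d1/3 = 27/10
  d6 = 5 - d4 + d1/4 = 203/10
  d7 = d4 + d3/3 = -62/5
  d8 = d4*3 = -216/5
  d9 = d3 + d2 = 17/2
  d10 = d5 + d2 - d8 = 242/5
  d11 = d6 - d2 = 89/5
Walk from origin (0, 0):
  seg 1: up by d8 = -216/5 → (0, -216/5)
  seg 2: right by d6 = 203/10 → (203/10, -216/5)
  seg 3: right by d8 = -216/5 → (-229/10, -216/5)
  seg 4: right by d7 = -62/5 → (-353/10, -216/5)
  seg 5: down by d4 = -72/5 → (-353/10, -144/5)
  seg 6: up by d6 = 203/10 → (-353/10, -17/2)
  seg 7: down by d3 = 6 → (-353/10, -29/2)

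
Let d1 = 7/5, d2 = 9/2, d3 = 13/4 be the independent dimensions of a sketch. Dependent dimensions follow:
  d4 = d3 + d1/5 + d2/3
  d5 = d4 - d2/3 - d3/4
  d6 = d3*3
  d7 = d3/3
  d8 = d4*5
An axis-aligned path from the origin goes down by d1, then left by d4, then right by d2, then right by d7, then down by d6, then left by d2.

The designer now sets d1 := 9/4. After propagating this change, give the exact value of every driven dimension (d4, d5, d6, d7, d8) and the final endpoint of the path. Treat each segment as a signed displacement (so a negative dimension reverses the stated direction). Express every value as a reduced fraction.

Apply edit: d1 := 9/4
  d4 = d3 + d1/5 + d2/3 = 26/5
  d5 = d4 - d2/3 - d3/4 = 231/80
  d6 = d3*3 = 39/4
  d7 = d3/3 = 13/12
  d8 = d4*5 = 26
Walk from origin (0, 0):
  seg 1: down by d1 = 9/4 → (0, -9/4)
  seg 2: left by d4 = 26/5 → (-26/5, -9/4)
  seg 3: right by d2 = 9/2 → (-7/10, -9/4)
  seg 4: right by d7 = 13/12 → (23/60, -9/4)
  seg 5: down by d6 = 39/4 → (23/60, -12)
  seg 6: left by d2 = 9/2 → (-247/60, -12)

d4 = 26/5
d5 = 231/80
d6 = 39/4
d7 = 13/12
d8 = 26
endpoint = (-247/60, -12)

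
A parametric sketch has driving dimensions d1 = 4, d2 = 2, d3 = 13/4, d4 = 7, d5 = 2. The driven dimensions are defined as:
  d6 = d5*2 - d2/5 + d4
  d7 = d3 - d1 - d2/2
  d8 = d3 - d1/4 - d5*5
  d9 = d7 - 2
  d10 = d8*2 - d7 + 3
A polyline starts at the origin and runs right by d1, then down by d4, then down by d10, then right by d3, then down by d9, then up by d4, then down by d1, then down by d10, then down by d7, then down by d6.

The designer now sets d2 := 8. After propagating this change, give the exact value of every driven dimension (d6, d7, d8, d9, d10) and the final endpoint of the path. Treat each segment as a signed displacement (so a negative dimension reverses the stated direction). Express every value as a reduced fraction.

Apply edit: d2 := 8
  d6 = d5*2 - d2/5 + d4 = 47/5
  d7 = d3 - d1 - d2/2 = -19/4
  d8 = d3 - d1/4 - d5*5 = -31/4
  d9 = d7 - 2 = -27/4
  d10 = d8*2 - d7 + 3 = -31/4
Walk from origin (0, 0):
  seg 1: right by d1 = 4 → (4, 0)
  seg 2: down by d4 = 7 → (4, -7)
  seg 3: down by d10 = -31/4 → (4, 3/4)
  seg 4: right by d3 = 13/4 → (29/4, 3/4)
  seg 5: down by d9 = -27/4 → (29/4, 15/2)
  seg 6: up by d4 = 7 → (29/4, 29/2)
  seg 7: down by d1 = 4 → (29/4, 21/2)
  seg 8: down by d10 = -31/4 → (29/4, 73/4)
  seg 9: down by d7 = -19/4 → (29/4, 23)
  seg 10: down by d6 = 47/5 → (29/4, 68/5)

d6 = 47/5
d7 = -19/4
d8 = -31/4
d9 = -27/4
d10 = -31/4
endpoint = (29/4, 68/5)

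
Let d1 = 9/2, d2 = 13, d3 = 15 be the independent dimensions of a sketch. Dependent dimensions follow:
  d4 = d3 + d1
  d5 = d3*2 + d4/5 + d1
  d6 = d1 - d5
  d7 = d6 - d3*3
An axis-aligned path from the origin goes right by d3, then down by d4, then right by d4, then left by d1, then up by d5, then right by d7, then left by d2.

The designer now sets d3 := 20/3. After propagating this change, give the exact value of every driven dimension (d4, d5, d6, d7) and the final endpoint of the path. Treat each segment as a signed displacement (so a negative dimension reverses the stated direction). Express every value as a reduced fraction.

Apply edit: d3 := 20/3
  d4 = d3 + d1 = 67/6
  d5 = d3*2 + d4/5 + d1 = 301/15
  d6 = d1 - d5 = -467/30
  d7 = d6 - d3*3 = -1067/30
Walk from origin (0, 0):
  seg 1: right by d3 = 20/3 → (20/3, 0)
  seg 2: down by d4 = 67/6 → (20/3, -67/6)
  seg 3: right by d4 = 67/6 → (107/6, -67/6)
  seg 4: left by d1 = 9/2 → (40/3, -67/6)
  seg 5: up by d5 = 301/15 → (40/3, 89/10)
  seg 6: right by d7 = -1067/30 → (-667/30, 89/10)
  seg 7: left by d2 = 13 → (-1057/30, 89/10)

d4 = 67/6
d5 = 301/15
d6 = -467/30
d7 = -1067/30
endpoint = (-1057/30, 89/10)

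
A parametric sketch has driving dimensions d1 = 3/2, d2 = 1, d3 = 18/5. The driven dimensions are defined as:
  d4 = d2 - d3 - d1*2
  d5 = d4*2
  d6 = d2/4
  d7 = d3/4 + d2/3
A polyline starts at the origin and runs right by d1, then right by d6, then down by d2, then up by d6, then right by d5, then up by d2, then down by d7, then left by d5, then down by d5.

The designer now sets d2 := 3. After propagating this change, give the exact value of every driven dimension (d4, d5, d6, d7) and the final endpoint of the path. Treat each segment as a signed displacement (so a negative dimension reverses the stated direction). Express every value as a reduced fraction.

Apply edit: d2 := 3
  d4 = d2 - d3 - d1*2 = -18/5
  d5 = d4*2 = -36/5
  d6 = d2/4 = 3/4
  d7 = d3/4 + d2/3 = 19/10
Walk from origin (0, 0):
  seg 1: right by d1 = 3/2 → (3/2, 0)
  seg 2: right by d6 = 3/4 → (9/4, 0)
  seg 3: down by d2 = 3 → (9/4, -3)
  seg 4: up by d6 = 3/4 → (9/4, -9/4)
  seg 5: right by d5 = -36/5 → (-99/20, -9/4)
  seg 6: up by d2 = 3 → (-99/20, 3/4)
  seg 7: down by d7 = 19/10 → (-99/20, -23/20)
  seg 8: left by d5 = -36/5 → (9/4, -23/20)
  seg 9: down by d5 = -36/5 → (9/4, 121/20)

d4 = -18/5
d5 = -36/5
d6 = 3/4
d7 = 19/10
endpoint = (9/4, 121/20)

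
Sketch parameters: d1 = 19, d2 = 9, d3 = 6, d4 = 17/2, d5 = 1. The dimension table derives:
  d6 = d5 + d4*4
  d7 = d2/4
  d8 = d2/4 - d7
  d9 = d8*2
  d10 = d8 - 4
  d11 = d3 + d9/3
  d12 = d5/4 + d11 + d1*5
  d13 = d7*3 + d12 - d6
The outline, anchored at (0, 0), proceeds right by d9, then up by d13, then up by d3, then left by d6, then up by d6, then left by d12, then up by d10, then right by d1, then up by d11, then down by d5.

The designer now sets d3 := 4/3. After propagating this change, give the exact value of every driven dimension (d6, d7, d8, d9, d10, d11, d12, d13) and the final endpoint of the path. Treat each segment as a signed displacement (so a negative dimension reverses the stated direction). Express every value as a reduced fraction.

Apply edit: d3 := 4/3
  d6 = d5 + d4*4 = 35
  d7 = d2/4 = 9/4
  d8 = d2/4 - d7 = 0
  d9 = d8*2 = 0
  d10 = d8 - 4 = -4
  d11 = d3 + d9/3 = 4/3
  d12 = d5/4 + d11 + d1*5 = 1159/12
  d13 = d7*3 + d12 - d6 = 205/3
Walk from origin (0, 0):
  seg 1: right by d9 = 0 → (0, 0)
  seg 2: up by d13 = 205/3 → (0, 205/3)
  seg 3: up by d3 = 4/3 → (0, 209/3)
  seg 4: left by d6 = 35 → (-35, 209/3)
  seg 5: up by d6 = 35 → (-35, 314/3)
  seg 6: left by d12 = 1159/12 → (-1579/12, 314/3)
  seg 7: up by d10 = -4 → (-1579/12, 302/3)
  seg 8: right by d1 = 19 → (-1351/12, 302/3)
  seg 9: up by d11 = 4/3 → (-1351/12, 102)
  seg 10: down by d5 = 1 → (-1351/12, 101)

d6 = 35
d7 = 9/4
d8 = 0
d9 = 0
d10 = -4
d11 = 4/3
d12 = 1159/12
d13 = 205/3
endpoint = (-1351/12, 101)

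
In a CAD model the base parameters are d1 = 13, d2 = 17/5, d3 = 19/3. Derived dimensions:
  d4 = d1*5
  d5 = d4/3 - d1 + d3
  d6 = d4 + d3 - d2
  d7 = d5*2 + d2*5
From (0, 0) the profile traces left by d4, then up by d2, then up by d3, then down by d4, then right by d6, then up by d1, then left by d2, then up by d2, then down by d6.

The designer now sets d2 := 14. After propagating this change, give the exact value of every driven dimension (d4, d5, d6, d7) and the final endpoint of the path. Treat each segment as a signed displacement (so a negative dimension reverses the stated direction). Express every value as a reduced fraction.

d4 = 65
d5 = 15
d6 = 172/3
d7 = 100
endpoint = (-65/3, -75)

Apply edit: d2 := 14
  d4 = d1*5 = 65
  d5 = d4/3 - d1 + d3 = 15
  d6 = d4 + d3 - d2 = 172/3
  d7 = d5*2 + d2*5 = 100
Walk from origin (0, 0):
  seg 1: left by d4 = 65 → (-65, 0)
  seg 2: up by d2 = 14 → (-65, 14)
  seg 3: up by d3 = 19/3 → (-65, 61/3)
  seg 4: down by d4 = 65 → (-65, -134/3)
  seg 5: right by d6 = 172/3 → (-23/3, -134/3)
  seg 6: up by d1 = 13 → (-23/3, -95/3)
  seg 7: left by d2 = 14 → (-65/3, -95/3)
  seg 8: up by d2 = 14 → (-65/3, -53/3)
  seg 9: down by d6 = 172/3 → (-65/3, -75)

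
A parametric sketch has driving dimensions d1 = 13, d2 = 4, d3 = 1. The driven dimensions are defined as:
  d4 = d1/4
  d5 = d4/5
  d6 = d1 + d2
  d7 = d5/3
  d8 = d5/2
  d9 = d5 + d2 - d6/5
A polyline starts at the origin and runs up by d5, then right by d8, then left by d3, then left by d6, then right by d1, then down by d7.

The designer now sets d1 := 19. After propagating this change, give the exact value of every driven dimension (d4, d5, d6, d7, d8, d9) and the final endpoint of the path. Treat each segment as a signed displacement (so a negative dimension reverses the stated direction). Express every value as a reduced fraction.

d4 = 19/4
d5 = 19/20
d6 = 23
d7 = 19/60
d8 = 19/40
d9 = 7/20
endpoint = (-181/40, 19/30)

Apply edit: d1 := 19
  d4 = d1/4 = 19/4
  d5 = d4/5 = 19/20
  d6 = d1 + d2 = 23
  d7 = d5/3 = 19/60
  d8 = d5/2 = 19/40
  d9 = d5 + d2 - d6/5 = 7/20
Walk from origin (0, 0):
  seg 1: up by d5 = 19/20 → (0, 19/20)
  seg 2: right by d8 = 19/40 → (19/40, 19/20)
  seg 3: left by d3 = 1 → (-21/40, 19/20)
  seg 4: left by d6 = 23 → (-941/40, 19/20)
  seg 5: right by d1 = 19 → (-181/40, 19/20)
  seg 6: down by d7 = 19/60 → (-181/40, 19/30)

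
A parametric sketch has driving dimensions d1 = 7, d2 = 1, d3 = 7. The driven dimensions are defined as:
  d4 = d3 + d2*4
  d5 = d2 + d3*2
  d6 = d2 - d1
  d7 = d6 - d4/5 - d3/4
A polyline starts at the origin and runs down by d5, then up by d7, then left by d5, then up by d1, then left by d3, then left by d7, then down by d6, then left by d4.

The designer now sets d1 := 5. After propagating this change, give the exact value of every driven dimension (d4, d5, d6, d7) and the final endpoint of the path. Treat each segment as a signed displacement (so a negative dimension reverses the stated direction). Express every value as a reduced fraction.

Apply edit: d1 := 5
  d4 = d3 + d2*4 = 11
  d5 = d2 + d3*2 = 15
  d6 = d2 - d1 = -4
  d7 = d6 - d4/5 - d3/4 = -159/20
Walk from origin (0, 0):
  seg 1: down by d5 = 15 → (0, -15)
  seg 2: up by d7 = -159/20 → (0, -459/20)
  seg 3: left by d5 = 15 → (-15, -459/20)
  seg 4: up by d1 = 5 → (-15, -359/20)
  seg 5: left by d3 = 7 → (-22, -359/20)
  seg 6: left by d7 = -159/20 → (-281/20, -359/20)
  seg 7: down by d6 = -4 → (-281/20, -279/20)
  seg 8: left by d4 = 11 → (-501/20, -279/20)

d4 = 11
d5 = 15
d6 = -4
d7 = -159/20
endpoint = (-501/20, -279/20)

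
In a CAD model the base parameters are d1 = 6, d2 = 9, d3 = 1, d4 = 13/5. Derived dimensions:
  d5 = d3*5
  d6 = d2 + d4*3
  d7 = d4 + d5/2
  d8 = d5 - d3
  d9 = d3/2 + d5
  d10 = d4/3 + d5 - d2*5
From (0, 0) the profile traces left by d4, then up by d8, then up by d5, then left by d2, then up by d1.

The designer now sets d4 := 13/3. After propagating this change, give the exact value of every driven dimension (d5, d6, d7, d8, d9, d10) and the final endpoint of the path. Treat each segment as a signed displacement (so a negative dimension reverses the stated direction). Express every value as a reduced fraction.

Apply edit: d4 := 13/3
  d5 = d3*5 = 5
  d6 = d2 + d4*3 = 22
  d7 = d4 + d5/2 = 41/6
  d8 = d5 - d3 = 4
  d9 = d3/2 + d5 = 11/2
  d10 = d4/3 + d5 - d2*5 = -347/9
Walk from origin (0, 0):
  seg 1: left by d4 = 13/3 → (-13/3, 0)
  seg 2: up by d8 = 4 → (-13/3, 4)
  seg 3: up by d5 = 5 → (-13/3, 9)
  seg 4: left by d2 = 9 → (-40/3, 9)
  seg 5: up by d1 = 6 → (-40/3, 15)

d5 = 5
d6 = 22
d7 = 41/6
d8 = 4
d9 = 11/2
d10 = -347/9
endpoint = (-40/3, 15)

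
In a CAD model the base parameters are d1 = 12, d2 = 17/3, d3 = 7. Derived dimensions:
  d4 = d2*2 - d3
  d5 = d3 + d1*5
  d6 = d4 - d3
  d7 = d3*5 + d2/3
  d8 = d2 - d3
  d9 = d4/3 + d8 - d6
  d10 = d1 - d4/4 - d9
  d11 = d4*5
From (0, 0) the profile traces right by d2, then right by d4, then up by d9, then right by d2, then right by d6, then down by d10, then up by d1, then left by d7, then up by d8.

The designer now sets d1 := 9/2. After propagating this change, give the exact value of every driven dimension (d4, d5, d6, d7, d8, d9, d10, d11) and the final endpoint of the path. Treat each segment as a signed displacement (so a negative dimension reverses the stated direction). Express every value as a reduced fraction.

d4 = 13/3
d5 = 59/2
d6 = -8/3
d7 = 332/9
d8 = -4/3
d9 = 25/9
d10 = 23/36
d11 = 65/3
endpoint = (-215/9, 191/36)

Apply edit: d1 := 9/2
  d4 = d2*2 - d3 = 13/3
  d5 = d3 + d1*5 = 59/2
  d6 = d4 - d3 = -8/3
  d7 = d3*5 + d2/3 = 332/9
  d8 = d2 - d3 = -4/3
  d9 = d4/3 + d8 - d6 = 25/9
  d10 = d1 - d4/4 - d9 = 23/36
  d11 = d4*5 = 65/3
Walk from origin (0, 0):
  seg 1: right by d2 = 17/3 → (17/3, 0)
  seg 2: right by d4 = 13/3 → (10, 0)
  seg 3: up by d9 = 25/9 → (10, 25/9)
  seg 4: right by d2 = 17/3 → (47/3, 25/9)
  seg 5: right by d6 = -8/3 → (13, 25/9)
  seg 6: down by d10 = 23/36 → (13, 77/36)
  seg 7: up by d1 = 9/2 → (13, 239/36)
  seg 8: left by d7 = 332/9 → (-215/9, 239/36)
  seg 9: up by d8 = -4/3 → (-215/9, 191/36)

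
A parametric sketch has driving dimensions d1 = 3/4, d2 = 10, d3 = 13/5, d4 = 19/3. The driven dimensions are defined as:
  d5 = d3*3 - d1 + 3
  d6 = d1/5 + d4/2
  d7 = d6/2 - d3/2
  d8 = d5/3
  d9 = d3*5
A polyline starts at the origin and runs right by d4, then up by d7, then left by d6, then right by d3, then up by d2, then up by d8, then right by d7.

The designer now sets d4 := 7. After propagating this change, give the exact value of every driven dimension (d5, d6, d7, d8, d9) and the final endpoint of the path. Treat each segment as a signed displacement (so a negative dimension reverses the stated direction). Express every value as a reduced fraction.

Apply edit: d4 := 7
  d5 = d3*3 - d1 + 3 = 201/20
  d6 = d1/5 + d4/2 = 73/20
  d7 = d6/2 - d3/2 = 21/40
  d8 = d5/3 = 67/20
  d9 = d3*5 = 13
Walk from origin (0, 0):
  seg 1: right by d4 = 7 → (7, 0)
  seg 2: up by d7 = 21/40 → (7, 21/40)
  seg 3: left by d6 = 73/20 → (67/20, 21/40)
  seg 4: right by d3 = 13/5 → (119/20, 21/40)
  seg 5: up by d2 = 10 → (119/20, 421/40)
  seg 6: up by d8 = 67/20 → (119/20, 111/8)
  seg 7: right by d7 = 21/40 → (259/40, 111/8)

d5 = 201/20
d6 = 73/20
d7 = 21/40
d8 = 67/20
d9 = 13
endpoint = (259/40, 111/8)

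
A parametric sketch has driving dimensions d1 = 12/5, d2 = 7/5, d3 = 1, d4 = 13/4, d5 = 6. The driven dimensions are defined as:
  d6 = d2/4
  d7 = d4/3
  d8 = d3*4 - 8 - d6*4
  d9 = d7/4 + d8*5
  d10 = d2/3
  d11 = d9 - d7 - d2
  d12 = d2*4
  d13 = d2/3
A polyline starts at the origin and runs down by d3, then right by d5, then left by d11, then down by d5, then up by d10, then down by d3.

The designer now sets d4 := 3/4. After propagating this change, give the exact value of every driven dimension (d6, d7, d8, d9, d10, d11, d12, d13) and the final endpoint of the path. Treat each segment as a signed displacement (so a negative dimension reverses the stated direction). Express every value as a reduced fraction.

d6 = 7/20
d7 = 1/4
d8 = -27/5
d9 = -431/16
d10 = 7/15
d11 = -2287/80
d12 = 28/5
d13 = 7/15
endpoint = (2767/80, -113/15)

Apply edit: d4 := 3/4
  d6 = d2/4 = 7/20
  d7 = d4/3 = 1/4
  d8 = d3*4 - 8 - d6*4 = -27/5
  d9 = d7/4 + d8*5 = -431/16
  d10 = d2/3 = 7/15
  d11 = d9 - d7 - d2 = -2287/80
  d12 = d2*4 = 28/5
  d13 = d2/3 = 7/15
Walk from origin (0, 0):
  seg 1: down by d3 = 1 → (0, -1)
  seg 2: right by d5 = 6 → (6, -1)
  seg 3: left by d11 = -2287/80 → (2767/80, -1)
  seg 4: down by d5 = 6 → (2767/80, -7)
  seg 5: up by d10 = 7/15 → (2767/80, -98/15)
  seg 6: down by d3 = 1 → (2767/80, -113/15)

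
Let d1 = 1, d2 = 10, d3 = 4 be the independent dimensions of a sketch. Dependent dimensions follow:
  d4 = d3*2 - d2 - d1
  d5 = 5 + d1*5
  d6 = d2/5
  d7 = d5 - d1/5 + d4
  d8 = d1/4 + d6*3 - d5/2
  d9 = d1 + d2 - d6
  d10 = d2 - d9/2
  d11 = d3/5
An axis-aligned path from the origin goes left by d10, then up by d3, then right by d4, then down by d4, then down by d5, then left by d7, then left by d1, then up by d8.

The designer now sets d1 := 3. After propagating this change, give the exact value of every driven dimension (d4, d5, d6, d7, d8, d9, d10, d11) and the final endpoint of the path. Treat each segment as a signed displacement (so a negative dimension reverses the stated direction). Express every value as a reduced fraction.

Apply edit: d1 := 3
  d4 = d3*2 - d2 - d1 = -5
  d5 = 5 + d1*5 = 20
  d6 = d2/5 = 2
  d7 = d5 - d1/5 + d4 = 72/5
  d8 = d1/4 + d6*3 - d5/2 = -13/4
  d9 = d1 + d2 - d6 = 11
  d10 = d2 - d9/2 = 9/2
  d11 = d3/5 = 4/5
Walk from origin (0, 0):
  seg 1: left by d10 = 9/2 → (-9/2, 0)
  seg 2: up by d3 = 4 → (-9/2, 4)
  seg 3: right by d4 = -5 → (-19/2, 4)
  seg 4: down by d4 = -5 → (-19/2, 9)
  seg 5: down by d5 = 20 → (-19/2, -11)
  seg 6: left by d7 = 72/5 → (-239/10, -11)
  seg 7: left by d1 = 3 → (-269/10, -11)
  seg 8: up by d8 = -13/4 → (-269/10, -57/4)

d4 = -5
d5 = 20
d6 = 2
d7 = 72/5
d8 = -13/4
d9 = 11
d10 = 9/2
d11 = 4/5
endpoint = (-269/10, -57/4)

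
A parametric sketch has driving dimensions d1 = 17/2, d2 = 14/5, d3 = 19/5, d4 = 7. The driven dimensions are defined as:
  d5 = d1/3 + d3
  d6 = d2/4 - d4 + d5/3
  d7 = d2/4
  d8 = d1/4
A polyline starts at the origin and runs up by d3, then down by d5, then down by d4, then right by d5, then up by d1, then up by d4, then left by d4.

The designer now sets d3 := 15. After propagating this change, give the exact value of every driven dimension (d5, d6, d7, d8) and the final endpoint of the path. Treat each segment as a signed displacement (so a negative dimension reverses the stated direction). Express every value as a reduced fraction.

Apply edit: d3 := 15
  d5 = d1/3 + d3 = 107/6
  d6 = d2/4 - d4 + d5/3 = -16/45
  d7 = d2/4 = 7/10
  d8 = d1/4 = 17/8
Walk from origin (0, 0):
  seg 1: up by d3 = 15 → (0, 15)
  seg 2: down by d5 = 107/6 → (0, -17/6)
  seg 3: down by d4 = 7 → (0, -59/6)
  seg 4: right by d5 = 107/6 → (107/6, -59/6)
  seg 5: up by d1 = 17/2 → (107/6, -4/3)
  seg 6: up by d4 = 7 → (107/6, 17/3)
  seg 7: left by d4 = 7 → (65/6, 17/3)

d5 = 107/6
d6 = -16/45
d7 = 7/10
d8 = 17/8
endpoint = (65/6, 17/3)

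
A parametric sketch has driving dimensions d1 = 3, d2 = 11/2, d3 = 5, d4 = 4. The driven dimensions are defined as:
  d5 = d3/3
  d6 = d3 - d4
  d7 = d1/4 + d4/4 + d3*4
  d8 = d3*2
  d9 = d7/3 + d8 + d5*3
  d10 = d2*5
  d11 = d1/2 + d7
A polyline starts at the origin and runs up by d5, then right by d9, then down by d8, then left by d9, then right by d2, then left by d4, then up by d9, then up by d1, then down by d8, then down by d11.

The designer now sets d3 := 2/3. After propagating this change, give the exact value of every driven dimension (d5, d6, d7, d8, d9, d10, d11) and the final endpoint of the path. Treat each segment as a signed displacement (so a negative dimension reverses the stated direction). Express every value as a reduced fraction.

Apply edit: d3 := 2/3
  d5 = d3/3 = 2/9
  d6 = d3 - d4 = -10/3
  d7 = d1/4 + d4/4 + d3*4 = 53/12
  d8 = d3*2 = 4/3
  d9 = d7/3 + d8 + d5*3 = 125/36
  d10 = d2*5 = 55/2
  d11 = d1/2 + d7 = 71/12
Walk from origin (0, 0):
  seg 1: up by d5 = 2/9 → (0, 2/9)
  seg 2: right by d9 = 125/36 → (125/36, 2/9)
  seg 3: down by d8 = 4/3 → (125/36, -10/9)
  seg 4: left by d9 = 125/36 → (0, -10/9)
  seg 5: right by d2 = 11/2 → (11/2, -10/9)
  seg 6: left by d4 = 4 → (3/2, -10/9)
  seg 7: up by d9 = 125/36 → (3/2, 85/36)
  seg 8: up by d1 = 3 → (3/2, 193/36)
  seg 9: down by d8 = 4/3 → (3/2, 145/36)
  seg 10: down by d11 = 71/12 → (3/2, -17/9)

d5 = 2/9
d6 = -10/3
d7 = 53/12
d8 = 4/3
d9 = 125/36
d10 = 55/2
d11 = 71/12
endpoint = (3/2, -17/9)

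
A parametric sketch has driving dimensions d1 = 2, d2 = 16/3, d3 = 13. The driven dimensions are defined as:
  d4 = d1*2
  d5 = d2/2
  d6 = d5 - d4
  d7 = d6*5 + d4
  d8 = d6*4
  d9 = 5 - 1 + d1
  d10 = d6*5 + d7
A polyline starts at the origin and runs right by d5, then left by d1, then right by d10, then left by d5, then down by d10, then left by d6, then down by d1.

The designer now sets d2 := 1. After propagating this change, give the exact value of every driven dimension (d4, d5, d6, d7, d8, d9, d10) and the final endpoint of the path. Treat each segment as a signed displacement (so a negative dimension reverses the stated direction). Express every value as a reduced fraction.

d4 = 4
d5 = 1/2
d6 = -7/2
d7 = -27/2
d8 = -14
d9 = 6
d10 = -31
endpoint = (-59/2, 29)

Apply edit: d2 := 1
  d4 = d1*2 = 4
  d5 = d2/2 = 1/2
  d6 = d5 - d4 = -7/2
  d7 = d6*5 + d4 = -27/2
  d8 = d6*4 = -14
  d9 = 5 - 1 + d1 = 6
  d10 = d6*5 + d7 = -31
Walk from origin (0, 0):
  seg 1: right by d5 = 1/2 → (1/2, 0)
  seg 2: left by d1 = 2 → (-3/2, 0)
  seg 3: right by d10 = -31 → (-65/2, 0)
  seg 4: left by d5 = 1/2 → (-33, 0)
  seg 5: down by d10 = -31 → (-33, 31)
  seg 6: left by d6 = -7/2 → (-59/2, 31)
  seg 7: down by d1 = 2 → (-59/2, 29)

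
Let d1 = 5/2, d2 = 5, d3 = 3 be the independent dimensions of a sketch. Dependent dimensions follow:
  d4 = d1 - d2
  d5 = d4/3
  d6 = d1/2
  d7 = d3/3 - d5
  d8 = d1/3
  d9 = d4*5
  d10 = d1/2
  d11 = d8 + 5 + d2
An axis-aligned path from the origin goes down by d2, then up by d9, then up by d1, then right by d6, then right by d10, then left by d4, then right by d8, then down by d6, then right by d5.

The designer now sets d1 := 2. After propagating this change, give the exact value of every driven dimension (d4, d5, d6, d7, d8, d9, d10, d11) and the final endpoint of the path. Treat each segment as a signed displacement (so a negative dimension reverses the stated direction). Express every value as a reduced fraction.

d4 = -3
d5 = -1
d6 = 1
d7 = 2
d8 = 2/3
d9 = -15
d10 = 1
d11 = 32/3
endpoint = (14/3, -19)

Apply edit: d1 := 2
  d4 = d1 - d2 = -3
  d5 = d4/3 = -1
  d6 = d1/2 = 1
  d7 = d3/3 - d5 = 2
  d8 = d1/3 = 2/3
  d9 = d4*5 = -15
  d10 = d1/2 = 1
  d11 = d8 + 5 + d2 = 32/3
Walk from origin (0, 0):
  seg 1: down by d2 = 5 → (0, -5)
  seg 2: up by d9 = -15 → (0, -20)
  seg 3: up by d1 = 2 → (0, -18)
  seg 4: right by d6 = 1 → (1, -18)
  seg 5: right by d10 = 1 → (2, -18)
  seg 6: left by d4 = -3 → (5, -18)
  seg 7: right by d8 = 2/3 → (17/3, -18)
  seg 8: down by d6 = 1 → (17/3, -19)
  seg 9: right by d5 = -1 → (14/3, -19)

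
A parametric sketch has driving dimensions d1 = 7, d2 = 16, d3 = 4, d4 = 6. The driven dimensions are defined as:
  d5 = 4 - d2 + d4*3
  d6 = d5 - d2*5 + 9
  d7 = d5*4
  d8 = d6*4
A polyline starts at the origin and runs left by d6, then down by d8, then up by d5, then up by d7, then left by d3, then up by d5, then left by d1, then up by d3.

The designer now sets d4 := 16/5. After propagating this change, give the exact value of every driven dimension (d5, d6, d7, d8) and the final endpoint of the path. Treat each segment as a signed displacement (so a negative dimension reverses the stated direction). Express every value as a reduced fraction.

Apply edit: d4 := 16/5
  d5 = 4 - d2 + d4*3 = -12/5
  d6 = d5 - d2*5 + 9 = -367/5
  d7 = d5*4 = -48/5
  d8 = d6*4 = -1468/5
Walk from origin (0, 0):
  seg 1: left by d6 = -367/5 → (367/5, 0)
  seg 2: down by d8 = -1468/5 → (367/5, 1468/5)
  seg 3: up by d5 = -12/5 → (367/5, 1456/5)
  seg 4: up by d7 = -48/5 → (367/5, 1408/5)
  seg 5: left by d3 = 4 → (347/5, 1408/5)
  seg 6: up by d5 = -12/5 → (347/5, 1396/5)
  seg 7: left by d1 = 7 → (312/5, 1396/5)
  seg 8: up by d3 = 4 → (312/5, 1416/5)

d5 = -12/5
d6 = -367/5
d7 = -48/5
d8 = -1468/5
endpoint = (312/5, 1416/5)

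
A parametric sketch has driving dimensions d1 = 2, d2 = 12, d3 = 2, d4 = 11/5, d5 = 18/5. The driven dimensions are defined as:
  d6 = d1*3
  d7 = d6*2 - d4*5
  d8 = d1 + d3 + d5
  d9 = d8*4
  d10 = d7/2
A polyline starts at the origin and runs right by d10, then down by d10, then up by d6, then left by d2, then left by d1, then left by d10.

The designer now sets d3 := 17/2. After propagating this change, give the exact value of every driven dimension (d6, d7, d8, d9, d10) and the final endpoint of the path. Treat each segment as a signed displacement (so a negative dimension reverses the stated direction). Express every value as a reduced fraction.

d6 = 6
d7 = 1
d8 = 141/10
d9 = 282/5
d10 = 1/2
endpoint = (-14, 11/2)

Apply edit: d3 := 17/2
  d6 = d1*3 = 6
  d7 = d6*2 - d4*5 = 1
  d8 = d1 + d3 + d5 = 141/10
  d9 = d8*4 = 282/5
  d10 = d7/2 = 1/2
Walk from origin (0, 0):
  seg 1: right by d10 = 1/2 → (1/2, 0)
  seg 2: down by d10 = 1/2 → (1/2, -1/2)
  seg 3: up by d6 = 6 → (1/2, 11/2)
  seg 4: left by d2 = 12 → (-23/2, 11/2)
  seg 5: left by d1 = 2 → (-27/2, 11/2)
  seg 6: left by d10 = 1/2 → (-14, 11/2)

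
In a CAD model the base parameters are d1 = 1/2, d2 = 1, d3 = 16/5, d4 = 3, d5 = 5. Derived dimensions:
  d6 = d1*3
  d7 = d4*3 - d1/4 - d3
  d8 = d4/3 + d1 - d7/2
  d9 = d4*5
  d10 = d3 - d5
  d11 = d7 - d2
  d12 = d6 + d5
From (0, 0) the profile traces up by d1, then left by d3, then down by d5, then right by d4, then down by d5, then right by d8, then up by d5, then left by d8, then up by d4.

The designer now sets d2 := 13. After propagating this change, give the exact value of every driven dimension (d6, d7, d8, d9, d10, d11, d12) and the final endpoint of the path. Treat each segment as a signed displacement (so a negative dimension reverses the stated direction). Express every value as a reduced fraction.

Apply edit: d2 := 13
  d6 = d1*3 = 3/2
  d7 = d4*3 - d1/4 - d3 = 227/40
  d8 = d4/3 + d1 - d7/2 = -107/80
  d9 = d4*5 = 15
  d10 = d3 - d5 = -9/5
  d11 = d7 - d2 = -293/40
  d12 = d6 + d5 = 13/2
Walk from origin (0, 0):
  seg 1: up by d1 = 1/2 → (0, 1/2)
  seg 2: left by d3 = 16/5 → (-16/5, 1/2)
  seg 3: down by d5 = 5 → (-16/5, -9/2)
  seg 4: right by d4 = 3 → (-1/5, -9/2)
  seg 5: down by d5 = 5 → (-1/5, -19/2)
  seg 6: right by d8 = -107/80 → (-123/80, -19/2)
  seg 7: up by d5 = 5 → (-123/80, -9/2)
  seg 8: left by d8 = -107/80 → (-1/5, -9/2)
  seg 9: up by d4 = 3 → (-1/5, -3/2)

d6 = 3/2
d7 = 227/40
d8 = -107/80
d9 = 15
d10 = -9/5
d11 = -293/40
d12 = 13/2
endpoint = (-1/5, -3/2)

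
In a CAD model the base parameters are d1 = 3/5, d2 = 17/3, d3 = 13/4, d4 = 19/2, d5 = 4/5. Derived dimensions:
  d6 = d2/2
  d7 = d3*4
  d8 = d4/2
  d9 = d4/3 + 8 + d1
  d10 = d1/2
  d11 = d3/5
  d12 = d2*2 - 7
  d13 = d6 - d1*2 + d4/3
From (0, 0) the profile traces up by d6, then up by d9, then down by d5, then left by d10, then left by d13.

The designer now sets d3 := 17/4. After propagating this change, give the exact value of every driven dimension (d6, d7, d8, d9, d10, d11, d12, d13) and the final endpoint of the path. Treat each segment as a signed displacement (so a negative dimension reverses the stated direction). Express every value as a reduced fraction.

d6 = 17/6
d7 = 17
d8 = 19/4
d9 = 353/30
d10 = 3/10
d11 = 17/20
d12 = 13/3
d13 = 24/5
endpoint = (-51/10, 69/5)

Apply edit: d3 := 17/4
  d6 = d2/2 = 17/6
  d7 = d3*4 = 17
  d8 = d4/2 = 19/4
  d9 = d4/3 + 8 + d1 = 353/30
  d10 = d1/2 = 3/10
  d11 = d3/5 = 17/20
  d12 = d2*2 - 7 = 13/3
  d13 = d6 - d1*2 + d4/3 = 24/5
Walk from origin (0, 0):
  seg 1: up by d6 = 17/6 → (0, 17/6)
  seg 2: up by d9 = 353/30 → (0, 73/5)
  seg 3: down by d5 = 4/5 → (0, 69/5)
  seg 4: left by d10 = 3/10 → (-3/10, 69/5)
  seg 5: left by d13 = 24/5 → (-51/10, 69/5)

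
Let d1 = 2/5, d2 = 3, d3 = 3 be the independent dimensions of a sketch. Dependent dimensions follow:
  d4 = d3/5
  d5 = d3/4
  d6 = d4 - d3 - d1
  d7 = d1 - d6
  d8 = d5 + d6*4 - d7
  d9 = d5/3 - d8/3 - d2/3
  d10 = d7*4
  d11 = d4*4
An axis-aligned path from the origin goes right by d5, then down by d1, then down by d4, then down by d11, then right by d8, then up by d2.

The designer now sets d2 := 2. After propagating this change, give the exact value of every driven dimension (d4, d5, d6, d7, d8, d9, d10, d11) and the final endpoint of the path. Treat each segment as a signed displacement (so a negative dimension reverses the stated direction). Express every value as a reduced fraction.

Apply edit: d2 := 2
  d4 = d3/5 = 3/5
  d5 = d3/4 = 3/4
  d6 = d4 - d3 - d1 = -14/5
  d7 = d1 - d6 = 16/5
  d8 = d5 + d6*4 - d7 = -273/20
  d9 = d5/3 - d8/3 - d2/3 = 62/15
  d10 = d7*4 = 64/5
  d11 = d4*4 = 12/5
Walk from origin (0, 0):
  seg 1: right by d5 = 3/4 → (3/4, 0)
  seg 2: down by d1 = 2/5 → (3/4, -2/5)
  seg 3: down by d4 = 3/5 → (3/4, -1)
  seg 4: down by d11 = 12/5 → (3/4, -17/5)
  seg 5: right by d8 = -273/20 → (-129/10, -17/5)
  seg 6: up by d2 = 2 → (-129/10, -7/5)

d4 = 3/5
d5 = 3/4
d6 = -14/5
d7 = 16/5
d8 = -273/20
d9 = 62/15
d10 = 64/5
d11 = 12/5
endpoint = (-129/10, -7/5)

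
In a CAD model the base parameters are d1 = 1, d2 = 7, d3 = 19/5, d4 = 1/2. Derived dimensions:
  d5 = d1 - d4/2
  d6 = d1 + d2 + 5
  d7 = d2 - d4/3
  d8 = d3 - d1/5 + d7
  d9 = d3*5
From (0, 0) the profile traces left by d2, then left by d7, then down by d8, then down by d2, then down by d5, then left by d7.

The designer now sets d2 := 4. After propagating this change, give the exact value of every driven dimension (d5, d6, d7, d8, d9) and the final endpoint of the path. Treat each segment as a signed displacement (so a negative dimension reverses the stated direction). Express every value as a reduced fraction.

d5 = 3/4
d6 = 10
d7 = 23/6
d8 = 223/30
d9 = 19
endpoint = (-35/3, -731/60)

Apply edit: d2 := 4
  d5 = d1 - d4/2 = 3/4
  d6 = d1 + d2 + 5 = 10
  d7 = d2 - d4/3 = 23/6
  d8 = d3 - d1/5 + d7 = 223/30
  d9 = d3*5 = 19
Walk from origin (0, 0):
  seg 1: left by d2 = 4 → (-4, 0)
  seg 2: left by d7 = 23/6 → (-47/6, 0)
  seg 3: down by d8 = 223/30 → (-47/6, -223/30)
  seg 4: down by d2 = 4 → (-47/6, -343/30)
  seg 5: down by d5 = 3/4 → (-47/6, -731/60)
  seg 6: left by d7 = 23/6 → (-35/3, -731/60)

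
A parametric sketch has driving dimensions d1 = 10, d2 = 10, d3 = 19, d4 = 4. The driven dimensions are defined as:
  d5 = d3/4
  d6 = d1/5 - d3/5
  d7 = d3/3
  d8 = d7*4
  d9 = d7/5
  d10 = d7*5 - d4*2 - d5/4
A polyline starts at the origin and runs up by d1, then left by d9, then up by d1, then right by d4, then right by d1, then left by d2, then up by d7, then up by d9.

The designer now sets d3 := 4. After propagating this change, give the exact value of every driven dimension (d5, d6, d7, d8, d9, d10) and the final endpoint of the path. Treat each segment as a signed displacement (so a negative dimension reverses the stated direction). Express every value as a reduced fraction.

d5 = 1
d6 = 6/5
d7 = 4/3
d8 = 16/3
d9 = 4/15
d10 = -19/12
endpoint = (56/15, 108/5)

Apply edit: d3 := 4
  d5 = d3/4 = 1
  d6 = d1/5 - d3/5 = 6/5
  d7 = d3/3 = 4/3
  d8 = d7*4 = 16/3
  d9 = d7/5 = 4/15
  d10 = d7*5 - d4*2 - d5/4 = -19/12
Walk from origin (0, 0):
  seg 1: up by d1 = 10 → (0, 10)
  seg 2: left by d9 = 4/15 → (-4/15, 10)
  seg 3: up by d1 = 10 → (-4/15, 20)
  seg 4: right by d4 = 4 → (56/15, 20)
  seg 5: right by d1 = 10 → (206/15, 20)
  seg 6: left by d2 = 10 → (56/15, 20)
  seg 7: up by d7 = 4/3 → (56/15, 64/3)
  seg 8: up by d9 = 4/15 → (56/15, 108/5)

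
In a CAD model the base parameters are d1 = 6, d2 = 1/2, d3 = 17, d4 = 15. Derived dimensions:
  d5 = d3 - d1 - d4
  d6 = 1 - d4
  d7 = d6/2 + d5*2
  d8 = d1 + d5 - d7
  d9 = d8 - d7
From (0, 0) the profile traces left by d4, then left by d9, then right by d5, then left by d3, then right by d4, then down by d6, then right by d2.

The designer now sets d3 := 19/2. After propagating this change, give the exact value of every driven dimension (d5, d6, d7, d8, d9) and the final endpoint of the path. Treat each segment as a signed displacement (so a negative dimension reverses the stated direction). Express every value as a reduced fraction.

Apply edit: d3 := 19/2
  d5 = d3 - d1 - d4 = -23/2
  d6 = 1 - d4 = -14
  d7 = d6/2 + d5*2 = -30
  d8 = d1 + d5 - d7 = 49/2
  d9 = d8 - d7 = 109/2
Walk from origin (0, 0):
  seg 1: left by d4 = 15 → (-15, 0)
  seg 2: left by d9 = 109/2 → (-139/2, 0)
  seg 3: right by d5 = -23/2 → (-81, 0)
  seg 4: left by d3 = 19/2 → (-181/2, 0)
  seg 5: right by d4 = 15 → (-151/2, 0)
  seg 6: down by d6 = -14 → (-151/2, 14)
  seg 7: right by d2 = 1/2 → (-75, 14)

d5 = -23/2
d6 = -14
d7 = -30
d8 = 49/2
d9 = 109/2
endpoint = (-75, 14)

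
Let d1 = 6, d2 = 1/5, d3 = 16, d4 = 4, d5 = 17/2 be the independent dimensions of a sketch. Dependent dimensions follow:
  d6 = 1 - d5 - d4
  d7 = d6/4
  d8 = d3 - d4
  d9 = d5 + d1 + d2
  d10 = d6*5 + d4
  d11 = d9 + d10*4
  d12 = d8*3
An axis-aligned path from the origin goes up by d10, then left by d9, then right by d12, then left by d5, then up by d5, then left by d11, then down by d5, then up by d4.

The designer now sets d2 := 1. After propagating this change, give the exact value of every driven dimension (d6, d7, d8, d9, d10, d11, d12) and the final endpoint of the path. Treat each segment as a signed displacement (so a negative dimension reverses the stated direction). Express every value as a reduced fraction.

Apply edit: d2 := 1
  d6 = 1 - d5 - d4 = -23/2
  d7 = d6/4 = -23/8
  d8 = d3 - d4 = 12
  d9 = d5 + d1 + d2 = 31/2
  d10 = d6*5 + d4 = -107/2
  d11 = d9 + d10*4 = -397/2
  d12 = d8*3 = 36
Walk from origin (0, 0):
  seg 1: up by d10 = -107/2 → (0, -107/2)
  seg 2: left by d9 = 31/2 → (-31/2, -107/2)
  seg 3: right by d12 = 36 → (41/2, -107/2)
  seg 4: left by d5 = 17/2 → (12, -107/2)
  seg 5: up by d5 = 17/2 → (12, -45)
  seg 6: left by d11 = -397/2 → (421/2, -45)
  seg 7: down by d5 = 17/2 → (421/2, -107/2)
  seg 8: up by d4 = 4 → (421/2, -99/2)

d6 = -23/2
d7 = -23/8
d8 = 12
d9 = 31/2
d10 = -107/2
d11 = -397/2
d12 = 36
endpoint = (421/2, -99/2)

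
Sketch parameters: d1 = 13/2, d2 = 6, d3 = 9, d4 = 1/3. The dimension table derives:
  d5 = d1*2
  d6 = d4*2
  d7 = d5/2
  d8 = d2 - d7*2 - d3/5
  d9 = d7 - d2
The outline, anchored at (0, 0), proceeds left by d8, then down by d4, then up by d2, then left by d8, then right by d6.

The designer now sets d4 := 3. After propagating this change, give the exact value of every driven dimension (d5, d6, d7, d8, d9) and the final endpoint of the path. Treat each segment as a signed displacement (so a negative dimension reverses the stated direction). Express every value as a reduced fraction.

d5 = 13
d6 = 6
d7 = 13/2
d8 = -44/5
d9 = 1/2
endpoint = (118/5, 3)

Apply edit: d4 := 3
  d5 = d1*2 = 13
  d6 = d4*2 = 6
  d7 = d5/2 = 13/2
  d8 = d2 - d7*2 - d3/5 = -44/5
  d9 = d7 - d2 = 1/2
Walk from origin (0, 0):
  seg 1: left by d8 = -44/5 → (44/5, 0)
  seg 2: down by d4 = 3 → (44/5, -3)
  seg 3: up by d2 = 6 → (44/5, 3)
  seg 4: left by d8 = -44/5 → (88/5, 3)
  seg 5: right by d6 = 6 → (118/5, 3)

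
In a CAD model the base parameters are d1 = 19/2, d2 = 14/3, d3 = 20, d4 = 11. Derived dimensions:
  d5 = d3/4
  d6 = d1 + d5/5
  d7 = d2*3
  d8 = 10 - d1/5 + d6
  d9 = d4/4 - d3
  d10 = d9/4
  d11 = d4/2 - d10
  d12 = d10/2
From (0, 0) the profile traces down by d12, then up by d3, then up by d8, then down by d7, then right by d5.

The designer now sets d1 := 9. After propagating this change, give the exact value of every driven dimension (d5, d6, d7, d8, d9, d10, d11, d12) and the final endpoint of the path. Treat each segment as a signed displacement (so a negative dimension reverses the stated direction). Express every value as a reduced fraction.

d5 = 5
d6 = 10
d7 = 14
d8 = 91/5
d9 = -69/4
d10 = -69/16
d11 = 157/16
d12 = -69/32
endpoint = (5, 4217/160)

Apply edit: d1 := 9
  d5 = d3/4 = 5
  d6 = d1 + d5/5 = 10
  d7 = d2*3 = 14
  d8 = 10 - d1/5 + d6 = 91/5
  d9 = d4/4 - d3 = -69/4
  d10 = d9/4 = -69/16
  d11 = d4/2 - d10 = 157/16
  d12 = d10/2 = -69/32
Walk from origin (0, 0):
  seg 1: down by d12 = -69/32 → (0, 69/32)
  seg 2: up by d3 = 20 → (0, 709/32)
  seg 3: up by d8 = 91/5 → (0, 6457/160)
  seg 4: down by d7 = 14 → (0, 4217/160)
  seg 5: right by d5 = 5 → (5, 4217/160)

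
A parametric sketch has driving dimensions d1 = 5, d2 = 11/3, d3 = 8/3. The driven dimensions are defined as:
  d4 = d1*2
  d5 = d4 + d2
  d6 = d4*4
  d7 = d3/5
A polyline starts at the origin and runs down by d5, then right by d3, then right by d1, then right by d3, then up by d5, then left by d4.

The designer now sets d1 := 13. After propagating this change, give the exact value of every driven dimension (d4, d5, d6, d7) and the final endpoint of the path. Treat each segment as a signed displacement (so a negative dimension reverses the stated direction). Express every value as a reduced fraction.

Apply edit: d1 := 13
  d4 = d1*2 = 26
  d5 = d4 + d2 = 89/3
  d6 = d4*4 = 104
  d7 = d3/5 = 8/15
Walk from origin (0, 0):
  seg 1: down by d5 = 89/3 → (0, -89/3)
  seg 2: right by d3 = 8/3 → (8/3, -89/3)
  seg 3: right by d1 = 13 → (47/3, -89/3)
  seg 4: right by d3 = 8/3 → (55/3, -89/3)
  seg 5: up by d5 = 89/3 → (55/3, 0)
  seg 6: left by d4 = 26 → (-23/3, 0)

d4 = 26
d5 = 89/3
d6 = 104
d7 = 8/15
endpoint = (-23/3, 0)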